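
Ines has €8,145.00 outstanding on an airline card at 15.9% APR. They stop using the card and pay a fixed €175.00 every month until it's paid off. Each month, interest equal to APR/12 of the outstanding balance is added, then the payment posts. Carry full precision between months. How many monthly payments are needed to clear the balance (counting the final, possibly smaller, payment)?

Monthly rate r = 15.9%/12 = 1.325% = 0.01325.
Recurrence: B ← B·(1+r) − €175.00.
Month 1: interest €107.92; balance after payment €8,077.92.
Month 2: interest €107.03; balance after payment €8,009.95.
Closed form: n = −ln(1 − rB₀/P)/ln(1+r) = −ln(0.38331)/ln(1.01325) ≈ 72.850, so the balance reaches zero during payment 73.

73 months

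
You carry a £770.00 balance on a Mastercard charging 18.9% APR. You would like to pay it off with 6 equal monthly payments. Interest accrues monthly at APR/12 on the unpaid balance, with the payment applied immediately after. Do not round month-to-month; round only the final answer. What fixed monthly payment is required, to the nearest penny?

Monthly rate r = 18.9%/12 = 1.575% = 0.01575.
Level-payment amortization: P = B₀·r / (1 − (1+r)^(−n)) = 770.00·0.01575 / (1 − 1.01575^(−6)).
Denominator 1 − (1+r)^(−6) = 0.0895019626.
P = 12.1275 / 0.0895019626 ≈ 135.50.

£135.50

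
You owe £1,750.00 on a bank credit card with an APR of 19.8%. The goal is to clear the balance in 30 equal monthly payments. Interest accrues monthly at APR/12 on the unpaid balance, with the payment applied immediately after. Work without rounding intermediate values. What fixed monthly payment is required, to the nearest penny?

£74.43

Monthly rate r = 19.8%/12 = 1.65% = 0.0165.
Level-payment amortization: P = B₀·r / (1 − (1+r)^(−n)) = 1750.00·0.0165 / (1 − 1.0165^(−30)).
Denominator 1 − (1+r)^(−30) = 0.387961826.
P = 28.875 / 0.387961826 ≈ 74.43.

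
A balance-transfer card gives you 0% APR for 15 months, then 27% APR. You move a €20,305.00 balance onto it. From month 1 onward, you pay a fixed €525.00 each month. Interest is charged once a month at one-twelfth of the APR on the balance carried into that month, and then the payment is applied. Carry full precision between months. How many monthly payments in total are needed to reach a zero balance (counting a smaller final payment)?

Promo months 1–15 at r₀ = 0%/12 = 0; months 16+ at r₁ = 27%/12 = 0.0225.
After month 15 (no interest yet): B = €20,305.00 − 15·€525.00 = €12,430.00.
Then at r₁ with €525.00/mo: n₂ = −ln(1 − r₁·B/P)/ln(1+r₁) ≈ 34.19 → 35 more payments.

50 payments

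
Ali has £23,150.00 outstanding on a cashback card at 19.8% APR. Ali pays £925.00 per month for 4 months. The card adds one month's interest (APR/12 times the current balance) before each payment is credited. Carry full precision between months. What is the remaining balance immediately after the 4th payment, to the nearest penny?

£20,923.55

Monthly rate r = 19.8%/12 = 1.65% = 0.0165.
Each month: B ← B·(1+r) − £925.00.
Month 1: interest £381.98; balance after payment £22,606.97.
Month 2: interest £373.02; balance after payment £22,054.99.
Month 3: interest £363.91; balance after payment £21,493.90.
Month 4: interest £354.65; balance after payment £20,923.55.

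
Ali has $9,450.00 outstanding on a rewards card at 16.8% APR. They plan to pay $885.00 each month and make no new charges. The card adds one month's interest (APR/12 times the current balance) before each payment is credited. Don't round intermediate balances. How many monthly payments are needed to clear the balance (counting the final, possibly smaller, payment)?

Monthly rate r = 16.8%/12 = 1.4% = 0.014.
Recurrence: B ← B·(1+r) − $885.00.
Month 1: interest $132.30; balance after payment $8,697.30.
Month 2: interest $121.76; balance after payment $7,934.06.
Closed form: n = −ln(1 − rB₀/P)/ln(1+r) = −ln(0.85051)/ln(1.014) ≈ 11.647, so the balance reaches zero during payment 12.

12 payments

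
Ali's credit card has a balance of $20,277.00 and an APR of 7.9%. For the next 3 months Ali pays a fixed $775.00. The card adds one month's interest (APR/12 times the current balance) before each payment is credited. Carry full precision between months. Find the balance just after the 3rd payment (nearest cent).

Monthly rate r = 7.9%/12 = 0.658333% = 0.00658333.
Each month: B ← B·(1+r) − $775.00.
Month 1: interest $133.49; balance after payment $19,635.49.
Month 2: interest $129.27; balance after payment $18,989.76.
Month 3: interest $125.02; balance after payment $18,339.77.

$18,339.77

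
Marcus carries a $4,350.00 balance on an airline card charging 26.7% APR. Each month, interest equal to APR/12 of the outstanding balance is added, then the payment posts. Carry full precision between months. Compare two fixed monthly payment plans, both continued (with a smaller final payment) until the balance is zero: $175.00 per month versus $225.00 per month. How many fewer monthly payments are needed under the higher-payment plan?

Monthly rate r = 26.7%/12 = 2.225% = 0.02225.
At $175.00/mo: n = ⌈−ln(1 − rB₀/P)/ln(1+r)⌉ = 37 payments (last $104.94); total interest = total paid − $4,350.00 = $2,054.94.
At $225.00/mo: 26 payments (last $125.96); total interest $1,400.96.
Payments saved = 37 − 26 = 11.

11 fewer payments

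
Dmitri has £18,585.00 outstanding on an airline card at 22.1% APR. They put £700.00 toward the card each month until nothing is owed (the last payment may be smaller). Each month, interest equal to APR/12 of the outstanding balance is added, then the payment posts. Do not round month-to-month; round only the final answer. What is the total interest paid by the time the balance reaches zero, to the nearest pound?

Monthly rate r = 22.1%/12 = 1.84167% = 0.0184167.
Payoff takes n = ⌈−ln(1 − rB₀/P)/ln(1+r)⌉ = ⌈36.786⌉ = 37 payments; the last is £551.26.
Total paid = 36·£700.00 + £551.26 = £25,751.26.
Total interest = total paid − principal = £25,751.26 − £18,585.00 = £7,166.26.

£7,166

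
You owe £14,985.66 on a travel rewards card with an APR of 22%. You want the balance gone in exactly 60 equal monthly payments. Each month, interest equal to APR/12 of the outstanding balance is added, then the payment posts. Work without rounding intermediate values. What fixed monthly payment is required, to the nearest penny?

Monthly rate r = 22%/12 = 1.83333% = 0.0183333.
Level-payment amortization: P = B₀·r / (1 − (1+r)^(−n)) = 14985.66·0.0183333 / (1 − 1.01833^(−60)).
Denominator 1 − (1+r)^(−60) = 0.663796362.
P = 274.737 / 0.663796362 ≈ 413.89.

£413.89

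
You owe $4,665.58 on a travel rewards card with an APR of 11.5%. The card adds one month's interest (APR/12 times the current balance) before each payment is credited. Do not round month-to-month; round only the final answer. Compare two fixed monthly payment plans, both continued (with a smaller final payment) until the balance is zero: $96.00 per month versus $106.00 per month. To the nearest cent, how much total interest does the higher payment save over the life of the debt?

Monthly rate r = 11.5%/12 = 0.958333% = 0.00958333.
At $96.00/mo: n = ⌈−ln(1 − rB₀/P)/ln(1+r)⌉ = 66 payments (last $69.91); total interest = total paid − $4,665.58 = $1,644.33.
At $106.00/mo: 58 payments (last $46.83); total interest $1,423.25.
Interest saved = $1,644.33 − $1,423.25 = $221.08.

$221.08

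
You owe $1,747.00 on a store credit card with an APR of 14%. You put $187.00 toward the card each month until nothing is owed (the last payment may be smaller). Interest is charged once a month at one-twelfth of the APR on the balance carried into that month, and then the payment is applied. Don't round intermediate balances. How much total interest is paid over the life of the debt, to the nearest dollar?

$114

Monthly rate r = 14%/12 = 1.16667% = 0.0116667.
Payoff takes n = ⌈−ln(1 − rB₀/P)/ln(1+r)⌉ = ⌈9.949⌉ = 10 payments; the last is $177.56.
Total paid = 9·$187.00 + $177.56 = $1,860.56.
Total interest = total paid − principal = $1,860.56 − $1,747.00 = $113.56.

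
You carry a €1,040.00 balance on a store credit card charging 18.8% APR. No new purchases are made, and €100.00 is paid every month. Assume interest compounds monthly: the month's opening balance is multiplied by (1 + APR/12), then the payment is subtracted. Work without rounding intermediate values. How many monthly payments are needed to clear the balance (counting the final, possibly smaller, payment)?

12 months

Monthly rate r = 18.8%/12 = 1.56667% = 0.0156667.
Recurrence: B ← B·(1+r) − €100.00.
Month 1: interest €16.29; balance after payment €956.29.
Month 2: interest €14.98; balance after payment €871.28.
Closed form: n = −ln(1 − rB₀/P)/ln(1+r) = −ln(0.83707)/ln(1.01567) ≈ 11.441, so the balance reaches zero during payment 12.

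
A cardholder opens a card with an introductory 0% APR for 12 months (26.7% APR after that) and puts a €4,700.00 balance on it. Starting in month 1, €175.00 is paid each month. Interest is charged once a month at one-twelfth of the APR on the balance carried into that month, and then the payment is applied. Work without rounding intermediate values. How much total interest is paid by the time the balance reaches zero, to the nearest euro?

€592

Promo months 1–12 at r₀ = 0%/12 = 0; months 13+ at r₁ = 26.7%/12 = 0.02225.
After month 12 (no interest yet): B = €4,700.00 − 12·€175.00 = €2,600.00.
Then at r₁ with €175.00/mo: n₂ = −ln(1 − r₁·B/P)/ln(1+r₁) ≈ 18.24 → 19 more payments.
Total paid = 30·€175.00 + €41.87 = €5,291.87; interest = €5,291.87 − €4,700.00 = €591.87.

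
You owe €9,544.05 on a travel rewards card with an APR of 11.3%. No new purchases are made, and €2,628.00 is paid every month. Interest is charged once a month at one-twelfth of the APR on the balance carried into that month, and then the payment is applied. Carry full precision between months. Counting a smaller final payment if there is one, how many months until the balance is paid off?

4 months

Monthly rate r = 11.3%/12 = 0.941667% = 0.00941667.
Recurrence: B ← B·(1+r) − €2,628.00.
Month 1: interest €89.87; balance after payment €7,005.92.
Month 2: interest €65.97; balance after payment €4,443.90.
Month 3: interest €41.85; balance after payment €1,857.74.
Month 4: interest €17.49; balance after payment €0.00.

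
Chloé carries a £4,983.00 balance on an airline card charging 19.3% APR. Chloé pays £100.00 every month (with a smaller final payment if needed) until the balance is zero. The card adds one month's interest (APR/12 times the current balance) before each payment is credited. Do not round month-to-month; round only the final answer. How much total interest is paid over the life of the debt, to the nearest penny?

£5,149.35

Monthly rate r = 19.3%/12 = 1.60833% = 0.0160833.
Payoff takes n = ⌈−ln(1 − rB₀/P)/ln(1+r)⌉ = ⌈101.322⌉ = 102 payments; the last is £32.35.
Total paid = 101·£100.00 + £32.35 = £10,132.35.
Total interest = total paid − principal = £10,132.35 − £4,983.00 = £5,149.35.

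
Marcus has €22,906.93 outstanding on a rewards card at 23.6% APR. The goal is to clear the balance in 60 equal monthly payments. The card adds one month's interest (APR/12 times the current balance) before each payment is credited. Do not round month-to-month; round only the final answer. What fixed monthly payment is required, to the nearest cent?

€653.68

Monthly rate r = 23.6%/12 = 1.96667% = 0.0196667.
Level-payment amortization: P = B₀·r / (1 − (1+r)^(−n)) = 22906.93·0.0196667 / (1 − 1.01967^(−60)).
Denominator 1 − (1+r)^(−60) = 0.68918164.
P = 450.503 / 0.68918164 ≈ 653.68.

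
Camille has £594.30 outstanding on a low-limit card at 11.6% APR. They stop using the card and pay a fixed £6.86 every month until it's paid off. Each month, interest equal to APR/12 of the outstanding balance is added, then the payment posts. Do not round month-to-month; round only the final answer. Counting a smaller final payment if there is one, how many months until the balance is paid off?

Monthly rate r = 11.6%/12 = 0.966667% = 0.00966667.
Recurrence: B ← B·(1+r) − £6.86.
Month 1: interest £5.74; balance after payment £593.18.
Month 2: interest £5.73; balance after payment £592.06.
Closed form: n = −ln(1 − rB₀/P)/ln(1+r) = −ln(0.16255)/ln(1.00967) ≈ 188.848, so the balance reaches zero during payment 189.

189 months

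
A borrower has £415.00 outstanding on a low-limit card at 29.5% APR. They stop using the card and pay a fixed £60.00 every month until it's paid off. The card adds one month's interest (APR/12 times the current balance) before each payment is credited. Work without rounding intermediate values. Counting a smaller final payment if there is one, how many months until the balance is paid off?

Monthly rate r = 29.5%/12 = 2.45833% = 0.0245833.
Recurrence: B ← B·(1+r) − £60.00.
Month 1: interest £10.20; balance after payment £365.20.
Month 2: interest £8.98; balance after payment £314.18.
Closed form: n = −ln(1 − rB₀/P)/ln(1+r) = −ln(0.82997)/ln(1.02458) ≈ 7.674, so the balance reaches zero during payment 8.

8 payments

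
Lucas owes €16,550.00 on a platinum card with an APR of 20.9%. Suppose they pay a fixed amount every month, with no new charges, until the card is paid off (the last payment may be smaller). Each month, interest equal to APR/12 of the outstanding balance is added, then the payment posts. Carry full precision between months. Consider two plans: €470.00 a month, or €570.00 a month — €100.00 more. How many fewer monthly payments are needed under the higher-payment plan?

15 fewer payments

Monthly rate r = 20.9%/12 = 1.74167% = 0.0174167.
At €470.00/mo: n = ⌈−ln(1 − rB₀/P)/ln(1+r)⌉ = 56 payments (last €11.18); total interest = total paid − €16,550.00 = €9,311.18.
At €570.00/mo: 41 payments (last €460.68); total interest €6,710.68.
Payments saved = 56 − 41 = 15.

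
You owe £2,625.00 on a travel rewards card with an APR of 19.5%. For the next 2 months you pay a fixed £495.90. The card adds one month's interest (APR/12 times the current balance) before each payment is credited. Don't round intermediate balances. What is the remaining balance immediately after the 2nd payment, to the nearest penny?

£1,711.15

Monthly rate r = 19.5%/12 = 1.625% = 0.01625.
Each month: B ← B·(1+r) − £495.90.
Month 1: interest £42.66; balance after payment £2,171.76.
Month 2: interest £35.29; balance after payment £1,711.15.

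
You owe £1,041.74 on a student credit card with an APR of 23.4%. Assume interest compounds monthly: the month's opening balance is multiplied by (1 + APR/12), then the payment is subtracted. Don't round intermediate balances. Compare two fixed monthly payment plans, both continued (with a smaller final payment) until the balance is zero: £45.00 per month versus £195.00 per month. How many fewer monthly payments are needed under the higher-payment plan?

26 fewer payments

Monthly rate r = 23.4%/12 = 1.95% = 0.0195.
At £45.00/mo: n = ⌈−ln(1 − rB₀/P)/ln(1+r)⌉ = 32 payments (last £4.09); total interest = total paid − £1,041.74 = £357.35.
At £195.00/mo: 6 payments (last £136.18); total interest £69.44.
Payments saved = 32 − 6 = 26.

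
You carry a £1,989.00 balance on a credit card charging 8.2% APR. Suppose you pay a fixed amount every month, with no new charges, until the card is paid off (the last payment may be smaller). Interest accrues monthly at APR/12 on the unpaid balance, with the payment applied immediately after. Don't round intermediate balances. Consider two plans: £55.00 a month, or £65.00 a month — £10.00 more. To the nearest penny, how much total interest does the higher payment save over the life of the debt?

£53.38

Monthly rate r = 8.2%/12 = 0.683333% = 0.00683333.
At £55.00/mo: n = ⌈−ln(1 − rB₀/P)/ln(1+r)⌉ = 42 payments (last £37.46); total interest = total paid − £1,989.00 = £303.46.
At £65.00/mo: 35 payments (last £29.08); total interest £250.08.
Interest saved = £303.46 − £250.08 = £53.38.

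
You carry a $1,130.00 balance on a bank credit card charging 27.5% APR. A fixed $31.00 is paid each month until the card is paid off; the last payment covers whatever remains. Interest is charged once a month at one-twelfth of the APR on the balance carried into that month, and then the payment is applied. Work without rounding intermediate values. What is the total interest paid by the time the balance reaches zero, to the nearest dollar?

$1,338

Monthly rate r = 27.5%/12 = 2.29167% = 0.0229167.
Payoff takes n = ⌈−ln(1 − rB₀/P)/ln(1+r)⌉ = ⌈79.616⌉ = 80 payments; the last is $19.16.
Total paid = 79·$31.00 + $19.16 = $2,468.16.
Total interest = total paid − principal = $2,468.16 − $1,130.00 = $1,338.16.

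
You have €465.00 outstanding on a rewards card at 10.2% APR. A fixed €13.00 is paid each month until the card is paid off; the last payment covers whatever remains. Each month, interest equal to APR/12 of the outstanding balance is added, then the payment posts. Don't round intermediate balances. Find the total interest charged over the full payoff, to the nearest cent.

€91.71

Monthly rate r = 10.2%/12 = 0.85% = 0.0085.
Payoff takes n = ⌈−ln(1 − rB₀/P)/ln(1+r)⌉ = ⌈42.823⌉ = 43 payments; the last is €10.71.
Total paid = 42·€13.00 + €10.71 = €556.71.
Total interest = total paid − principal = €556.71 − €465.00 = €91.71.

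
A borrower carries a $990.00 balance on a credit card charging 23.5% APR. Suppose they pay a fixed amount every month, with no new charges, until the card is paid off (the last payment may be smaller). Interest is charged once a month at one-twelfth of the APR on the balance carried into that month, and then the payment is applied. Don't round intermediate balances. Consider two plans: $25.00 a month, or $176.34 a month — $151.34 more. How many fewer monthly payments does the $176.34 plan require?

71 fewer payments

Monthly rate r = 23.5%/12 = 1.95833% = 0.0195833.
At $25.00/mo: n = ⌈−ln(1 − rB₀/P)/ln(1+r)⌉ = 78 payments (last $0.70); total interest = total paid − $990.00 = $935.70.
At $176.34/mo: 7 payments (last $0.98); total interest $69.02.
Payments saved = 78 − 7 = 71.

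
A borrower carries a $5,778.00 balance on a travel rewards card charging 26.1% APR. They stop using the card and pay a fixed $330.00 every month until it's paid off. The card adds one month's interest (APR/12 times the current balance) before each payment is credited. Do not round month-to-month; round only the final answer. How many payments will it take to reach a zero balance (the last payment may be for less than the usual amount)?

23 months

Monthly rate r = 26.1%/12 = 2.175% = 0.02175.
Recurrence: B ← B·(1+r) − $330.00.
Month 1: interest $125.67; balance after payment $5,573.67.
Month 2: interest $121.23; balance after payment $5,364.90.
Closed form: n = −ln(1 − rB₀/P)/ln(1+r) = −ln(0.61918)/ln(1.02175) ≈ 22.279, so the balance reaches zero during payment 23.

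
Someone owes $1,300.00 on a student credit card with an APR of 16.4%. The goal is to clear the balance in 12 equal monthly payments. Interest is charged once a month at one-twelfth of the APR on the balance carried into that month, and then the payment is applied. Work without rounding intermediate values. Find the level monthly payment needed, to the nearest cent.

$118.20

Monthly rate r = 16.4%/12 = 1.36667% = 0.0136667.
Level-payment amortization: P = B₀·r / (1 − (1+r)^(−n)) = 1300.00·0.0136667 / (1 − 1.01367^(−12)).
Denominator 1 − (1+r)^(−12) = 0.150314876.
P = 17.7667 / 0.150314876 ≈ 118.20.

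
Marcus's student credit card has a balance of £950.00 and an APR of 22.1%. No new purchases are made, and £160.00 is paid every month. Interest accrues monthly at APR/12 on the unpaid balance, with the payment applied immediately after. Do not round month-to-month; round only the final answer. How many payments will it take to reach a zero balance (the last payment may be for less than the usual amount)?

Monthly rate r = 22.1%/12 = 1.84167% = 0.0184167.
Recurrence: B ← B·(1+r) − £160.00.
Month 1: interest £17.50; balance after payment £807.50.
Month 2: interest £14.87; balance after payment £662.37.
Closed form: n = −ln(1 − rB₀/P)/ln(1+r) = −ln(0.89065)/ln(1.01842) ≈ 6.346, so the balance reaches zero during payment 7.

7 payments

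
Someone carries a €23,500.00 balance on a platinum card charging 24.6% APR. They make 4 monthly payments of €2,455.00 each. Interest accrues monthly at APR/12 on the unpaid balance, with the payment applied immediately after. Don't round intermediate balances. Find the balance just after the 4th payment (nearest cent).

Monthly rate r = 24.6%/12 = 2.05% = 0.0205.
Each month: B ← B·(1+r) − €2,455.00.
Month 1: interest €481.75; balance after payment €21,526.75.
Month 2: interest €441.30; balance after payment €19,513.05.
Month 3: interest €400.02; balance after payment €17,458.07.
Month 4: interest €357.89; balance after payment €15,360.96.

€15,360.96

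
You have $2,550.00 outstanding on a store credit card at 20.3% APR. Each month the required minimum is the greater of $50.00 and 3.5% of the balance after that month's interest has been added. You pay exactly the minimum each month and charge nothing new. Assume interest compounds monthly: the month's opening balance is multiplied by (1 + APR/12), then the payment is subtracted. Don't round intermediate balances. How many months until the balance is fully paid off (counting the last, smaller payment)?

Monthly rate r = 20.3%/12 = 1.69167% = 0.0169167.
While 3.5% of the post-interest balance exceeds $50.00, each month B ← (B·(1+r))·(1 − 0.035), i.e. B shrinks by the factor (1+r)·0.965 = 0.98132.
This holds for months 1–32. Entering month 33 the balance is $1,394.91; 3.5% of the post-interest balance is now below $50.00, so the flat $50.00 minimum applies from here.
From month 33 a fixed $50.00 at rate r clears $1,394.91 in 39 more payments. Total: 32 + 39 = 71 months.

71 months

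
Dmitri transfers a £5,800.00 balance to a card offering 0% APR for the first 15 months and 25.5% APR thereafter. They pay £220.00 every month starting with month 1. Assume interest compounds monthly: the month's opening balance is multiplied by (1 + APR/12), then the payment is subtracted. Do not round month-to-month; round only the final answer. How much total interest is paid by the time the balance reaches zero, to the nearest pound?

Promo months 1–15 at r₀ = 0%/12 = 0; months 16+ at r₁ = 25.5%/12 = 0.02125.
After month 15 (no interest yet): B = £5,800.00 − 15·£220.00 = £2,500.00.
Then at r₁ with £220.00/mo: n₂ = −ln(1 − r₁·B/P)/ln(1+r₁) ≈ 13.14 → 14 more payments.
Total paid = 28·£220.00 + £31.95 = £6,191.95; interest = £6,191.95 − £5,800.00 = £391.95.

£392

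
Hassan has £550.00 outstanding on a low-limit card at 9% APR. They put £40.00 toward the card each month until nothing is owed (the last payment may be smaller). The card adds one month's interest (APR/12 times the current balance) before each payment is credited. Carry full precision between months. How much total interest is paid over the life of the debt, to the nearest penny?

Monthly rate r = 9%/12 = 0.75% = 0.0075.
Payoff takes n = ⌈−ln(1 − rB₀/P)/ln(1+r)⌉ = ⌈14.566⌉ = 15 payments; the last is £22.68.
Total paid = 14·£40.00 + £22.68 = £582.68.
Total interest = total paid − principal = £582.68 − £550.00 = £32.68.

£32.68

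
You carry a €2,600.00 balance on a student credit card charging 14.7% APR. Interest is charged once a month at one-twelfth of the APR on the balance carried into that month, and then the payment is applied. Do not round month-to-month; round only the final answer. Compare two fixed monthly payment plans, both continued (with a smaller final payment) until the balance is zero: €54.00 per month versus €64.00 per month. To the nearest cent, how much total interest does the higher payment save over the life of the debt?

Monthly rate r = 14.7%/12 = 1.225% = 0.01225.
At €54.00/mo: n = ⌈−ln(1 − rB₀/P)/ln(1+r)⌉ = 74 payments (last €10.38); total interest = total paid − €2,600.00 = €1,352.38.
At €64.00/mo: 57 payments (last €34.99); total interest €1,018.99.
Interest saved = €1,352.38 − €1,018.99 = €333.39.

€333.39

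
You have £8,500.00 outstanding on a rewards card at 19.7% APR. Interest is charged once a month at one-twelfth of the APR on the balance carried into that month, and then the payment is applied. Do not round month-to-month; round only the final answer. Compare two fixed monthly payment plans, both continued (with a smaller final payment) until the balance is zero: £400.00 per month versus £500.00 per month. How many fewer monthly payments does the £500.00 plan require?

6 fewer payments

Monthly rate r = 19.7%/12 = 1.64167% = 0.0164167.
At £400.00/mo: n = ⌈−ln(1 − rB₀/P)/ln(1+r)⌉ = 27 payments (last £139.63); total interest = total paid − £8,500.00 = £2,039.63.
At £500.00/mo: 21 payments (last £48.39); total interest £1,548.39.
Payments saved = 27 − 21 = 6.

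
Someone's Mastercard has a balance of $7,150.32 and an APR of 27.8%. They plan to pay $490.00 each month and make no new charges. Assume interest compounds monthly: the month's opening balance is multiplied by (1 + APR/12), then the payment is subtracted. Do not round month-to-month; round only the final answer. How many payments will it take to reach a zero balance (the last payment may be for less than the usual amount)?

19 months

Monthly rate r = 27.8%/12 = 2.31667% = 0.0231667.
Recurrence: B ← B·(1+r) − $490.00.
Month 1: interest $165.65; balance after payment $6,825.97.
Month 2: interest $158.13; balance after payment $6,494.10.
Closed form: n = −ln(1 − rB₀/P)/ln(1+r) = −ln(0.66194)/ln(1.02317) ≈ 18.015, so the balance reaches zero during payment 19.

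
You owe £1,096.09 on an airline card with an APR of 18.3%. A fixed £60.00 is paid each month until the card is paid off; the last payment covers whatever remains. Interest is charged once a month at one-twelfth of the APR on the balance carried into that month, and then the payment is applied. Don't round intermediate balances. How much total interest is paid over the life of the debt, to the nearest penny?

Monthly rate r = 18.3%/12 = 1.525% = 0.01525.
Payoff takes n = ⌈−ln(1 − rB₀/P)/ln(1+r)⌉ = ⌈21.576⌉ = 22 payments; the last is £34.66.
Total paid = 21·£60.00 + £34.66 = £1,294.66.
Total interest = total paid − principal = £1,294.66 − £1,096.09 = £198.57.

£198.57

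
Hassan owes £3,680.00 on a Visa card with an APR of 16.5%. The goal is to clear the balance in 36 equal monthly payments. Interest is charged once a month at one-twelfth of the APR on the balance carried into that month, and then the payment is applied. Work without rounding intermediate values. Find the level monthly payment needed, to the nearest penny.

£130.29

Monthly rate r = 16.5%/12 = 1.375% = 0.01375.
Level-payment amortization: P = B₀·r / (1 − (1+r)^(−n)) = 3680.00·0.01375 / (1 − 1.01375^(−36)).
Denominator 1 − (1+r)^(−36) = 0.388369999.
P = 50.6 / 0.388369999 ≈ 130.29.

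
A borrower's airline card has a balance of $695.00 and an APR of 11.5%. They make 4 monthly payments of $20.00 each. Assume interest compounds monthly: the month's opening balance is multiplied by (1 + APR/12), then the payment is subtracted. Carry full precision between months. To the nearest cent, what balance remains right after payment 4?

$640.87

Monthly rate r = 11.5%/12 = 0.958333% = 0.00958333.
Each month: B ← B·(1+r) − $20.00.
Month 1: interest $6.66; balance after payment $681.66.
Month 2: interest $6.53; balance after payment $668.19.
Month 3: interest $6.40; balance after payment $654.60.
Month 4: interest $6.27; balance after payment $640.87.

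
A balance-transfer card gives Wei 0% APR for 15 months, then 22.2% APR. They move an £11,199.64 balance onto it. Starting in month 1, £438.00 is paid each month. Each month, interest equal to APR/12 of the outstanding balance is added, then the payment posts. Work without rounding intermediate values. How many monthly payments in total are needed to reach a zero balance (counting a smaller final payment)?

27 months

Promo months 1–15 at r₀ = 0%/12 = 0; months 16+ at r₁ = 22.2%/12 = 0.0185.
After month 15 (no interest yet): B = £11,199.64 − 15·£438.00 = £4,629.64.
Then at r₁ with £438.00/mo: n₂ = −ln(1 − r₁·B/P)/ln(1+r₁) ≈ 11.87 → 12 more payments.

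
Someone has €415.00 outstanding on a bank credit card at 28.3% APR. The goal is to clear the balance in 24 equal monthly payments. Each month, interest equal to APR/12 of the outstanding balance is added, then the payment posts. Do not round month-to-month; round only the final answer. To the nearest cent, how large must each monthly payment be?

€22.84

Monthly rate r = 28.3%/12 = 2.35833% = 0.0235833.
Level-payment amortization: P = B₀·r / (1 − (1+r)^(−n)) = 415.00·0.0235833 / (1 − 1.02358^(−24)).
Denominator 1 − (1+r)^(−24) = 0.428464698.
P = 9.78708 / 0.428464698 ≈ 22.84.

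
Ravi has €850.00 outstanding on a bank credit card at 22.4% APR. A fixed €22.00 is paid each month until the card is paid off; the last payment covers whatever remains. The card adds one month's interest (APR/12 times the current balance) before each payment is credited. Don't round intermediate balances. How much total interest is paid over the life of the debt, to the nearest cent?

€669.41

Monthly rate r = 22.4%/12 = 1.86667% = 0.0186667.
Payoff takes n = ⌈−ln(1 − rB₀/P)/ln(1+r)⌉ = ⌈69.064⌉ = 70 payments; the last is €1.41.
Total paid = 69·€22.00 + €1.41 = €1,519.41.
Total interest = total paid − principal = €1,519.41 − €850.00 = €669.41.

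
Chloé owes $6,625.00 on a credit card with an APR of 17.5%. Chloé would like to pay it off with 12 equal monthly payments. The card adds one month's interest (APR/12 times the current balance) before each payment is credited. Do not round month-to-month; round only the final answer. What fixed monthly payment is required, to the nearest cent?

Monthly rate r = 17.5%/12 = 1.45833% = 0.0145833.
Level-payment amortization: P = B₀·r / (1 − (1+r)^(−n)) = 6625.00·0.0145833 / (1 − 1.01458^(−12)).
Denominator 1 − (1+r)^(−12) = 0.159481428.
P = 96.6146 / 0.159481428 ≈ 605.80.

$605.80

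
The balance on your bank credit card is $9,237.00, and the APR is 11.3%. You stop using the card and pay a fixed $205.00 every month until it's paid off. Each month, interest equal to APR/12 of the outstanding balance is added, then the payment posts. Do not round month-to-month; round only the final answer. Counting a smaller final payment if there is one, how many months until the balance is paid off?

Monthly rate r = 11.3%/12 = 0.941667% = 0.00941667.
Recurrence: B ← B·(1+r) − $205.00.
Month 1: interest $86.98; balance after payment $9,118.98.
Month 2: interest $85.87; balance after payment $8,999.85.
Closed form: n = −ln(1 − rB₀/P)/ln(1+r) = −ln(0.5757)/ln(1.00942) ≈ 58.913, so the balance reaches zero during payment 59.

59 payments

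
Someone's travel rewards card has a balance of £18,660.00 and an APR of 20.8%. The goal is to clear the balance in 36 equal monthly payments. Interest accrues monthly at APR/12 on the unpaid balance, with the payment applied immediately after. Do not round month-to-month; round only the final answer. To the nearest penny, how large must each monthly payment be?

Monthly rate r = 20.8%/12 = 1.73333% = 0.0173333.
Level-payment amortization: P = B₀·r / (1 − (1+r)^(−n)) = 18660.00·0.0173333 / (1 − 1.01733^(−36)).
Denominator 1 − (1+r)^(−36) = 0.461330835.
P = 323.44 / 0.461330835 ≈ 701.10.

£701.10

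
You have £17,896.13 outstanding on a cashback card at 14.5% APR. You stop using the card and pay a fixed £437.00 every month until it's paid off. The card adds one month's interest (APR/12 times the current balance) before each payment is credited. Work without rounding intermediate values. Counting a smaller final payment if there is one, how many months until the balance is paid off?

Monthly rate r = 14.5%/12 = 1.20833% = 0.0120833.
Recurrence: B ← B·(1+r) − £437.00.
Month 1: interest £216.24; balance after payment £17,675.37.
Month 2: interest £213.58; balance after payment £17,451.95.
Closed form: n = −ln(1 − rB₀/P)/ln(1+r) = −ln(0.50516)/ln(1.01208) ≈ 56.855, so the balance reaches zero during payment 57.

57 payments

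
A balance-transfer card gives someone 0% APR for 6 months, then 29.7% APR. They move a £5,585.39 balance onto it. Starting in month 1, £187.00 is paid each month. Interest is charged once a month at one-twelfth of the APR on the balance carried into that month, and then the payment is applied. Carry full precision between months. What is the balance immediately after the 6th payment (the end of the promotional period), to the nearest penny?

Promo months 1–6 at r₀ = 0%/12 = 0; months 7+ at r₁ = 29.7%/12 = 0.02475.
After month 6 (no interest yet): B = £5,585.39 − 6·£187.00 = £4,463.39.

£4,463.39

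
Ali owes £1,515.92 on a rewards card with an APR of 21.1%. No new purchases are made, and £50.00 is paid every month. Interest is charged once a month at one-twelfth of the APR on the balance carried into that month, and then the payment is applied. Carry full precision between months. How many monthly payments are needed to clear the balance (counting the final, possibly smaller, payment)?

44 payments

Monthly rate r = 21.1%/12 = 1.75833% = 0.0175833.
Recurrence: B ← B·(1+r) − £50.00.
Month 1: interest £26.65; balance after payment £1,492.57.
Month 2: interest £26.24; balance after payment £1,468.82.
Closed form: n = −ln(1 − rB₀/P)/ln(1+r) = −ln(0.4669)/ln(1.01758) ≈ 43.696, so the balance reaches zero during payment 44.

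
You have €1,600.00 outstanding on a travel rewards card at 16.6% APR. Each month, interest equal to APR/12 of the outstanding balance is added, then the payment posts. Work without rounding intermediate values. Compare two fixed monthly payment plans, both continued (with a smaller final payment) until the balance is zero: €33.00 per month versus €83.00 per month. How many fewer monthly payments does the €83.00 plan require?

58 fewer payments

Monthly rate r = 16.6%/12 = 1.38333% = 0.0138333.
At €33.00/mo: n = ⌈−ln(1 − rB₀/P)/ln(1+r)⌉ = 81 payments (last €28.19); total interest = total paid − €1,600.00 = €1,068.19.
At €83.00/mo: 23 payments (last €47.91); total interest €273.91.
Payments saved = 81 − 23 = 58.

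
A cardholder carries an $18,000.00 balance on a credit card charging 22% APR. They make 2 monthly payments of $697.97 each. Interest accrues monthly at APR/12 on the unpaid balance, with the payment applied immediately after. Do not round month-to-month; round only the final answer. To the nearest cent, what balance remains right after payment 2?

$17,257.31

Monthly rate r = 22%/12 = 1.83333% = 0.0183333.
Each month: B ← B·(1+r) − $697.97.
Month 1: interest $330.00; balance after payment $17,632.03.
Month 2: interest $323.25; balance after payment $17,257.31.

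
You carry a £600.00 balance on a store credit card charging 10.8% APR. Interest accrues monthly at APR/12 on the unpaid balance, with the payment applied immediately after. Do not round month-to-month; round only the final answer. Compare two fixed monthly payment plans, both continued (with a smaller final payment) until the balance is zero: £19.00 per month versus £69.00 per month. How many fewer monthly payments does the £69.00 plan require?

28 fewer payments

Monthly rate r = 10.8%/12 = 0.9% = 0.009.
At £19.00/mo: n = ⌈−ln(1 − rB₀/P)/ln(1+r)⌉ = 38 payments (last £6.08); total interest = total paid − £600.00 = £109.08.
At £69.00/mo: 10 payments (last £6.61); total interest £27.61.
Payments saved = 38 − 10 = 28.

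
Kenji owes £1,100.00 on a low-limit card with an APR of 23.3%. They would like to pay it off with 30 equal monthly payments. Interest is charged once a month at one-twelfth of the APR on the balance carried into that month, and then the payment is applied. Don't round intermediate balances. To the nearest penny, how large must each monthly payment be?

£48.72

Monthly rate r = 23.3%/12 = 1.94167% = 0.0194167.
Level-payment amortization: P = B₀·r / (1 − (1+r)^(−n)) = 1100.00·0.0194167 / (1 − 1.01942^(−30)).
Denominator 1 − (1+r)^(−30) = 0.43837283.
P = 21.3583 / 0.43837283 ≈ 48.72.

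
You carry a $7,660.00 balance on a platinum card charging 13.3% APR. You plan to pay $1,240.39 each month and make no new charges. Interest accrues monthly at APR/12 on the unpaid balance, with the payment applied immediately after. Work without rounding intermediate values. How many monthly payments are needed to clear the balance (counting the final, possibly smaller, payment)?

7 months

Monthly rate r = 13.3%/12 = 1.10833% = 0.0110833.
Recurrence: B ← B·(1+r) − $1,240.39.
Month 1: interest $84.90; balance after payment $6,504.51.
Month 2: interest $72.09; balance after payment $5,336.21.
Closed form: n = −ln(1 − rB₀/P)/ln(1+r) = −ln(0.93156)/ln(1.01108) ≈ 6.432, so the balance reaches zero during payment 7.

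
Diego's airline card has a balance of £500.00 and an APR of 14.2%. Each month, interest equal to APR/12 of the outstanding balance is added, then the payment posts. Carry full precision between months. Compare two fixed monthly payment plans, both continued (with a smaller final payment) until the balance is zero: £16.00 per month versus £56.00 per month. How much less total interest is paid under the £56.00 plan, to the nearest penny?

£96.34

Monthly rate r = 14.2%/12 = 1.18333% = 0.0118333.
At £16.00/mo: n = ⌈−ln(1 − rB₀/P)/ln(1+r)⌉ = 40 payments (last £3.98); total interest = total paid − £500.00 = £127.98.
At £56.00/mo: 10 payments (last £27.64); total interest £31.64.
Interest saved = £127.98 − £31.64 = £96.34.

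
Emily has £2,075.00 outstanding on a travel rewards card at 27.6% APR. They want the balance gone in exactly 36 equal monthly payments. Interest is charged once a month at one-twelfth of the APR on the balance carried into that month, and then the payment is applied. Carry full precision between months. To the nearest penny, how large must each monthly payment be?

Monthly rate r = 27.6%/12 = 2.3% = 0.023.
Level-payment amortization: P = B₀·r / (1 − (1+r)^(−n)) = 2075.00·0.023 / (1 − 1.023^(−36)).
Denominator 1 − (1+r)^(−36) = 0.558960805.
P = 47.725 / 0.558960805 ≈ 85.38.

£85.38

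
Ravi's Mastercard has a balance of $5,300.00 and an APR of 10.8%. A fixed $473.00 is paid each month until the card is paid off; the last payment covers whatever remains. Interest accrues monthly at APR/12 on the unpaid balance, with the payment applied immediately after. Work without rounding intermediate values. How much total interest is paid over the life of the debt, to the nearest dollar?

$312

Monthly rate r = 10.8%/12 = 0.9% = 0.009.
Payoff takes n = ⌈−ln(1 − rB₀/P)/ln(1+r)⌉ = ⌈11.864⌉ = 12 payments; the last is $409.04.
Total paid = 11·$473.00 + $409.04 = $5,612.04.
Total interest = total paid − principal = $5,612.04 − $5,300.00 = $312.04.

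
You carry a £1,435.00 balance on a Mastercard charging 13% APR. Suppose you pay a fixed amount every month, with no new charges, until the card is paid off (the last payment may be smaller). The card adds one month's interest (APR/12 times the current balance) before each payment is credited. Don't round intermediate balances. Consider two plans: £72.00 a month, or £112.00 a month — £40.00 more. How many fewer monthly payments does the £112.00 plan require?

9 fewer payments

Monthly rate r = 13%/12 = 1.08333% = 0.0108333.
At £72.00/mo: n = ⌈−ln(1 − rB₀/P)/ln(1+r)⌉ = 23 payments (last £41.43); total interest = total paid − £1,435.00 = £190.43.
At £112.00/mo: 14 payments (last £97.31); total interest £118.31.
Payments saved = 23 − 14 = 9.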